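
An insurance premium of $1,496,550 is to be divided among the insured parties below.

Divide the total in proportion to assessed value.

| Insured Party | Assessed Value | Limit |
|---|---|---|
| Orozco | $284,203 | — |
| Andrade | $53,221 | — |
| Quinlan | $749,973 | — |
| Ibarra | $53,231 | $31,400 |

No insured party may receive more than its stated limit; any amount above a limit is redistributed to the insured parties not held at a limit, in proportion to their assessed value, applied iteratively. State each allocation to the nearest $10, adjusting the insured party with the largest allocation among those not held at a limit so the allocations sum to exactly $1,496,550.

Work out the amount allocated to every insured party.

Assessed value total: 1,140,628.
Unconstrained shares: Orozco 372,885.81; Andrade 69,828.10; Quinlan 983,994.86; Ibarra 69,841.22.
Capped: Ibarra ($31,400); balance $1,465,150 reallocated over remaining assessed value 1,087,397.
Shares after redistribution: Orozco 382,932.84 → $382,930; Andrade 71,709.55 → $71,710; Quinlan 1,010,507.61 → $1,010,510.

Orozco: $382,930 · Andrade: $71,710 · Quinlan: $1,010,510 · Ibarra: $31,400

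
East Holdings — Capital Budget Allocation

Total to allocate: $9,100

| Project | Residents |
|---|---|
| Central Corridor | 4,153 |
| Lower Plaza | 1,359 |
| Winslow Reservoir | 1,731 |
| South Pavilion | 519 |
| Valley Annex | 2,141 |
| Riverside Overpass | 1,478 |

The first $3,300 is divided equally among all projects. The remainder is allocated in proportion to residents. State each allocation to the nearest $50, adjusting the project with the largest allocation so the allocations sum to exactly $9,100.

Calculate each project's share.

$3,300 shared equally gives $550 per project.
Remainder $5,800 by residents (total 11,381): Central Corridor 2,116.46 → $2,100; Lower Plaza 692.58 → $700; Winslow Reservoir 882.15 → $900; South Pavilion 264.49 → $250; Valley Annex 1,091.10 → $1,100; Riverside Overpass 753.22 → $750.
Totals: Central Corridor $550 + $2,100 = $2,650; Lower Plaza $550 + $700 = $1,250; Winslow Reservoir $550 + $900 = $1,450; South Pavilion $550 + $250 = $800; Valley Annex $550 + $1,100 = $1,650; Riverside Overpass $550 + $750 = $1,300.

Central Corridor: $2,650; Lower Plaza: $1,250; Winslow Reservoir: $1,450; South Pavilion: $800; Valley Annex: $1,650; Riverside Overpass: $1,300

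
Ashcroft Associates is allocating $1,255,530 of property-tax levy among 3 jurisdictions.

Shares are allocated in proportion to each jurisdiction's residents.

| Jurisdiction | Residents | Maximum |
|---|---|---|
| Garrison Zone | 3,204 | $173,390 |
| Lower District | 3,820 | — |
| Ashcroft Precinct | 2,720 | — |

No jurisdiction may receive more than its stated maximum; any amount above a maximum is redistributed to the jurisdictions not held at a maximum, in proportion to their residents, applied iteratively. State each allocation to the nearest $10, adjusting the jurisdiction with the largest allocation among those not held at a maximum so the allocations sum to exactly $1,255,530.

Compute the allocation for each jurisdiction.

Garrison Zone: $173,390 · Lower District: $632,080 · Ashcroft Precinct: $450,060

Total residents = 9,744.
Proportional shares (ignoring caps): Garrison Zone 412,840.53; Lower District 492,213.12; Ashcroft Precinct 350,476.35.
Cap binds for Garrison Zone ($173,390); remaining pool $1,082,140 reallocated over remaining residents 6,540.
Redistributed shares: Lower District 632,075.66 → $632,080; Ashcroft Precinct 450,064.34 → $450,060.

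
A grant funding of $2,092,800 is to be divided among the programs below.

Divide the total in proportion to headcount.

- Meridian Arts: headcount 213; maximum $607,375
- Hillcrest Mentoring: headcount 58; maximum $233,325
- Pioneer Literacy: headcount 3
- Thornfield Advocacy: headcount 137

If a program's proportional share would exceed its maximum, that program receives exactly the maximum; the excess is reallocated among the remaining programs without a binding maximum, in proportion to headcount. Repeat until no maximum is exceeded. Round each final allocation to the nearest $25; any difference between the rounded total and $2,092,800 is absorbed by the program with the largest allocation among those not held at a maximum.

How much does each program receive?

Meridian Arts: $607,375 | Hillcrest Mentoring: $233,325 | Pioneer Literacy: $26,825 | Thornfield Advocacy: $1,225,275

Sum of headcount: 411.
Unconstrained shares: Meridian Arts 1,084,589.78; Hillcrest Mentoring 295,334.31; Pioneer Literacy 15,275.91; Thornfield Advocacy 697,600.00.
Cap binds for Meridian Arts ($607,375), Hillcrest Mentoring ($233,325); remaining pool $1,252,100 reallocated over remaining headcount 140.
Remaining shares: Pioneer Literacy 26,830.71 → $26,825; Thornfield Advocacy 1,225,269.29 → $1,225,275.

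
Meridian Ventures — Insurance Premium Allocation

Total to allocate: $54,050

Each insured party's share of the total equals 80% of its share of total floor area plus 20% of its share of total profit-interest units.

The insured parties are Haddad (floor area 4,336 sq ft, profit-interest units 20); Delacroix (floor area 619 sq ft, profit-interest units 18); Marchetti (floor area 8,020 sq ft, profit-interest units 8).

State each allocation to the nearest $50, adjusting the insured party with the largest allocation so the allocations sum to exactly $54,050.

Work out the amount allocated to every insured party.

Haddad: $19,150 · Delacroix: $6,300 · Marchetti: $28,600

Floor area total 12,975; profit-interest units total 46.
Composite weights (80% floor area + 20% profit-interest units): Haddad 0.3543; Delacroix 0.1164; Marchetti 0.5293.
Raw shares: Haddad 19,149.99; Delacroix 6,292.86; Marchetti 28,607.15.
At nearest $50: Haddad $19,150; Delacroix $6,300; Marchetti $28,600. Sum = $54,050.
No rounding difference to absorb.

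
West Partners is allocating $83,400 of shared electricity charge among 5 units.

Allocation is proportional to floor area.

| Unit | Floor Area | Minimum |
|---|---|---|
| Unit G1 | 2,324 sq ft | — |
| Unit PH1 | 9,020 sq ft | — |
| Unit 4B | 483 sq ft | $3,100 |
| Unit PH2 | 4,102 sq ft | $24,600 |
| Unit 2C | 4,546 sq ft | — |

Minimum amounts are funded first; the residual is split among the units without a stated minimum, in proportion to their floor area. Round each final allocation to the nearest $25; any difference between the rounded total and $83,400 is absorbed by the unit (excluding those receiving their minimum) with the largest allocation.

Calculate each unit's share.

Minimums first: Unit 4B $3,100; Unit PH2 $24,600. Residual $55,700.
Residual split over remaining floor area 15,890: Unit G1 8,146.43 → $8,150; Unit PH1 31,618.25 → $31,625; Unit 2C 15,935.32 → $15,925.

Unit G1: $8,150 | Unit PH1: $31,625 | Unit 4B: $3,100 | Unit PH2: $24,600 | Unit 2C: $15,925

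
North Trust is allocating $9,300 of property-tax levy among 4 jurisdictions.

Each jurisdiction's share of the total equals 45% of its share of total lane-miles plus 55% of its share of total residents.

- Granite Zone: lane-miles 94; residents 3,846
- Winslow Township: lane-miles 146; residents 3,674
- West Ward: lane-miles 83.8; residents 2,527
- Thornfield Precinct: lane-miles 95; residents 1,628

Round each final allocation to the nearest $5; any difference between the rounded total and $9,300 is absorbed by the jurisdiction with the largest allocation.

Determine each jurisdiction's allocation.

Granite Zone: $2,625; Winslow Township: $3,065; West Ward: $1,945; Thornfield Precinct: $1,665

Totals — lane-miles 418.8, residents 11,675.
Composite weights (45% lane-miles + 55% residents): Granite Zone 0.2822; Winslow Township 0.3300; West Ward 0.2091; Thornfield Precinct 0.1788.
Raw shares: Granite Zone 2,624.32; Winslow Township 3,068.59; West Ward 1,944.52; Thornfield Precinct 1,662.57.
Rounded to nearest $5: Granite Zone $2,625; Winslow Township $3,070; West Ward $1,945; Thornfield Precinct $1,665. Sum = $9,305.
Difference $9,300 − $9,305 = −$5 applied to largest allocation (Winslow Township): Winslow Township becomes $3,065.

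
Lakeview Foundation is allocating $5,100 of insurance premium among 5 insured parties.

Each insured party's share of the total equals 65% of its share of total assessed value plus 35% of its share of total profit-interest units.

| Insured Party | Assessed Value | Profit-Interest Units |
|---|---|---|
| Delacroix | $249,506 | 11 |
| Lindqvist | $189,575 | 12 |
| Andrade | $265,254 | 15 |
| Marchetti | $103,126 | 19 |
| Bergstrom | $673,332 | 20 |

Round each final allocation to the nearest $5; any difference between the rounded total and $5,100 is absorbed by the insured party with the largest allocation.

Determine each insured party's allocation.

Assessed value total 1,480,793; profit-interest units total 77.
Composite weights (65% assessed value + 35% profit-interest units): Delacroix 0.1595; Lindqvist 0.1378; Andrade 0.1846; Marchetti 0.1316; Bergstrom 0.3865.
Raw shares: Delacroix 813.56; Lindqvist 702.58; Andrade 941.54; Marchetti 671.32; Bergstrom 1,971.00.
At nearest $5: Delacroix $815; Lindqvist $705; Andrade $940; Marchetti $670; Bergstrom $1,970. Sum = $5,100.
Rounded total matches; no reconciliation needed.

Delacroix: $815 · Lindqvist: $705 · Andrade: $940 · Marchetti: $670 · Bergstrom: $1,970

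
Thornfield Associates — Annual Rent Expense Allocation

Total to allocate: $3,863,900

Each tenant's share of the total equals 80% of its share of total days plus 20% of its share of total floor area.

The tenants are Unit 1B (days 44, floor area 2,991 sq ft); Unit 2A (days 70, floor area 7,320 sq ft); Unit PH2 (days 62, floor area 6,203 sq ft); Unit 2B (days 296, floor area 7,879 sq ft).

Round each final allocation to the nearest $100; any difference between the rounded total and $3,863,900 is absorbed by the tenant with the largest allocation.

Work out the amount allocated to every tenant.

Totals — days 472, floor area 24,393.
Blended shares (80% days + 20% floor area): Unit 1B 0.0991; Unit 2A 0.1787; Unit PH2 0.1559; Unit 2B 0.5663.
Raw shares: Unit 1B 382,911.33; Unit 2A 690,329.34; Unit PH2 602,550.47; Unit 2B 2,188,108.86.
Rounded to nearest $100: Unit 1B $382,900; Unit 2A $690,300; Unit PH2 $602,600; Unit 2B $2,188,100. Sum = $3,863,900.
No rounding difference to absorb.

Unit 1B: $382,900; Unit 2A: $690,300; Unit PH2: $602,600; Unit 2B: $2,188,100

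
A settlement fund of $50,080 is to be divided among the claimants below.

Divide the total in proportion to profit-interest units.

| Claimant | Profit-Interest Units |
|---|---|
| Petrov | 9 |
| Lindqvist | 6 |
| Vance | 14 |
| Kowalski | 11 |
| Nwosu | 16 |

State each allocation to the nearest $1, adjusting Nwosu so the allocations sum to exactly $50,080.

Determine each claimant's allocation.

Petrov: $8,049; Lindqvist: $5,366; Vance: $12,520; Kowalski: $9,837; Nwosu: $14,308

Total profit-interest units = 56.
Proportional shares: Petrov 9/56 × $50,080 = 8,048.57; Lindqvist 6/56 × $50,080 = 5,365.71; Vance 14/56 × $50,080 = 12,520.00; Kowalski 11/56 × $50,080 = 9,837.14; Nwosu 16/56 × $50,080 = 14,308.57.
Rounded to nearest $1: Petrov $8,049; Lindqvist $5,366; Vance $12,520; Kowalski $9,837; Nwosu $14,309. Sum = $50,081.
Difference $50,080 − $50,081 = −$1 applied to Nwosu: Nwosu becomes $14,308.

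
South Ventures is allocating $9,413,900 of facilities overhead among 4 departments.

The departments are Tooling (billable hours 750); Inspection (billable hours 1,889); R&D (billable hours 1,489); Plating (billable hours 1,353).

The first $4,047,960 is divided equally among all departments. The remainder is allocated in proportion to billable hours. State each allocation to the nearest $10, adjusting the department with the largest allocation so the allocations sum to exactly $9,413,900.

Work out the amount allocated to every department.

Tooling: $1,746,250 | Inspection: $2,861,330 | R&D: $2,469,730 | Plating: $2,336,590

First tranche $4,047,960 split equally: $1,011,990 each.
Remainder $5,365,940 by billable hours (total 5,481): Tooling 734,255.61 → $734,260; Inspection 1,849,345.13 → $1,849,350; R&D 1,457,742.14 → $1,457,740; Plating 1,324,597.12 → $1,324,600.
Rounding difference −$10 on remainder applied to Inspection.
Totals: Tooling $1,011,990 + $734,260 = $1,746,250; Inspection $1,011,990 + $1,849,340 = $2,861,330; R&D $1,011,990 + $1,457,740 = $2,469,730; Plating $1,011,990 + $1,324,600 = $2,336,590.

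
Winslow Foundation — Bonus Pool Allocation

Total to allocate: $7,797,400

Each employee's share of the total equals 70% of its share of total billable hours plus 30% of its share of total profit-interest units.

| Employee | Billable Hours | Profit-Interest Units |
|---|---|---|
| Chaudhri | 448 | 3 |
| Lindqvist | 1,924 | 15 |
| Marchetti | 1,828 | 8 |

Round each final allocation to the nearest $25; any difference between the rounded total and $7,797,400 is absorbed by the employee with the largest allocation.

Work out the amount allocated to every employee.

Chaudhri: $852,125 | Lindqvist: $3,849,900 | Marchetti: $3,095,375

Billable hours total 4,200; profit-interest units total 26.
Blended shares (70% billable hours + 30% profit-interest units): Chaudhri 0.1093; Lindqvist 0.4937; Marchetti 0.3970.
Proportional shares: Chaudhri 852,115.87; Lindqvist 3,849,916.27; Marchetti 3,095,367.87.
At nearest $25: Chaudhri $852,125; Lindqvist $3,849,925; Marchetti $3,095,375. Sum = $7,797,425.
Difference $7,797,400 − $7,797,425 = −$25 applied to largest allocation (Lindqvist): Lindqvist becomes $3,849,900.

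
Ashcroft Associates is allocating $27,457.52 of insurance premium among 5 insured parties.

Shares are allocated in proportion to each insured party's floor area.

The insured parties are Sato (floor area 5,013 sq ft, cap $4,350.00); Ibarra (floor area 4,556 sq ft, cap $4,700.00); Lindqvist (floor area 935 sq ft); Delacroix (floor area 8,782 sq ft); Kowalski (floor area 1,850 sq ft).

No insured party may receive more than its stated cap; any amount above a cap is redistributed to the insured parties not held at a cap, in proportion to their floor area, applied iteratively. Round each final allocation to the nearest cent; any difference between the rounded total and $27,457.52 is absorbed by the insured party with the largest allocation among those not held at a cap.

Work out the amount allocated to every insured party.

Sato: $4,350.00; Ibarra: $4,700.00; Lindqvist: $1,487.94; Delacroix: $13,975.52; Kowalski: $2,944.06

Combined floor area = 21,136.
Proportional shares (ignoring caps): Sato 6,512.3272; Ibarra 5,918.6441; Lindqvist 1,214.6471; Delacroix 11,408.5892; Kowalski 2,403.3125.
Cap binds for Sato ($4,350.00), Ibarra ($4,700.00); balance $18,407.52 reallocated over remaining floor area 11,567.
Shares after redistribution: Lindqvist 1,487.9425 → $1,487.94; Delacroix 13,975.5201 → $13,975.52; Kowalski 2,944.0574 → $2,944.06.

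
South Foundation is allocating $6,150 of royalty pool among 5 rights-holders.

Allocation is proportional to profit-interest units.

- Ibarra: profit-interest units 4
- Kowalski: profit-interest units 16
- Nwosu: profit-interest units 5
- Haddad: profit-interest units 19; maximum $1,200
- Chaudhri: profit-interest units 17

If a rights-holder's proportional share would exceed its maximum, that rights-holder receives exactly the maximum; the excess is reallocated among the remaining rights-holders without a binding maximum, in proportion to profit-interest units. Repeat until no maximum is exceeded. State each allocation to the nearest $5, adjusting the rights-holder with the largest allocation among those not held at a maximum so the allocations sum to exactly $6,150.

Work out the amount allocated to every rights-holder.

Ibarra: $470 · Kowalski: $1,885 · Nwosu: $590 · Haddad: $1,200 · Chaudhri: $2,005

Profit-interest units total: 61.
Unconstrained shares: Ibarra 403.28; Kowalski 1,613.11; Nwosu 504.10; Haddad 1,915.57; Chaudhri 1,713.93.
Cap binds for Haddad ($1,200); balance $4,950 reallocated over remaining profit-interest units 42.
Remaining shares: Ibarra 471.43 → $470; Kowalski 1,885.71 → $1,885; Nwosu 589.29 → $590; Chaudhri 2,003.57 → $2,005.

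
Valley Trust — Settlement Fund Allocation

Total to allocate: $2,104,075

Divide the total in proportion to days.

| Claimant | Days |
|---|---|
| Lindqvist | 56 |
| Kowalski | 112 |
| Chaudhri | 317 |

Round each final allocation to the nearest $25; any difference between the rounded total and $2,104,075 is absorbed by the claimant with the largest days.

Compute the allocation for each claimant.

Total days = 485.
Unrounded shares: Lindqvist 56/485 × $2,104,075 = 242,944.74; Kowalski 112/485 × $2,104,075 = 485,889.48; Chaudhri 317/485 × $2,104,075 = 1,375,240.77.
Rounded to nearest $25: Lindqvist $242,950; Kowalski $485,900; Chaudhri $1,375,250. Sum = $2,104,100.
Difference $2,104,075 − $2,104,100 = −$25 applied to largest days (Chaudhri): Chaudhri becomes $1,375,225.

Lindqvist: $242,950 | Kowalski: $485,900 | Chaudhri: $1,375,225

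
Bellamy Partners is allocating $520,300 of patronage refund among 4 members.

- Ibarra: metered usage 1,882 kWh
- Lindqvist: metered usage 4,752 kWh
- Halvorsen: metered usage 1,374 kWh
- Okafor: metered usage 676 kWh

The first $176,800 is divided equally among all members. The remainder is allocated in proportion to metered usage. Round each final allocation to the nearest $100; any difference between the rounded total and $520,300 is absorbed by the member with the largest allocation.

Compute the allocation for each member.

Equal tier: $176,800 ÷ 4 = $44,200 apiece.
Remainder $343,500 by metered usage (total 8,684): Ibarra 74,443.46 → $74,400; Lindqvist 187,967.76 → $188,000; Halvorsen 54,349.26 → $54,300; Okafor 26,739.52 → $26,700.
Rounding difference +$100 on remainder applied to Lindqvist.
Totals: Ibarra $44,200 + $74,400 = $118,600; Lindqvist $44,200 + $188,100 = $232,300; Halvorsen $44,200 + $54,300 = $98,500; Okafor $44,200 + $26,700 = $70,900.

Ibarra: $118,600 | Lindqvist: $232,300 | Halvorsen: $98,500 | Okafor: $70,900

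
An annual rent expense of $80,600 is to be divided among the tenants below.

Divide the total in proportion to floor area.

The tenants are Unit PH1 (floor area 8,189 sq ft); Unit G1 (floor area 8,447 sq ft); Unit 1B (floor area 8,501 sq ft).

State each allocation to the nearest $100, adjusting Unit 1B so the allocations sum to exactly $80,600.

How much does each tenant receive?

Floor area total: 25,137.
Unrounded shares: Unit PH1 8,189/25,137 × $80,600 = 26,257.45; Unit G1 8,447/25,137 × $80,600 = 27,084.70; Unit 1B 8,501/25,137 × $80,600 = 27,257.85.
Rounded to nearest $100: Unit PH1 $26,300; Unit G1 $27,100; Unit 1B $27,300. Sum = $80,700.
Difference $80,600 − $80,700 = −$100 applied to Unit 1B: Unit 1B becomes $27,200.

Unit PH1: $26,300 | Unit G1: $27,100 | Unit 1B: $27,200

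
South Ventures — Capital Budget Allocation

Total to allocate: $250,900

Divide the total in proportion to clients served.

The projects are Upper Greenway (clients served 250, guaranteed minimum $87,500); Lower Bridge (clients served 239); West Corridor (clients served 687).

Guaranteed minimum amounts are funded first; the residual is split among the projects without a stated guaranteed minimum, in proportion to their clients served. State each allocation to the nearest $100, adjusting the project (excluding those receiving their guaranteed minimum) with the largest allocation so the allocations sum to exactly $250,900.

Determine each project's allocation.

Upper Greenway: $87,500 | Lower Bridge: $42,200 | West Corridor: $121,200

Minimums first: Upper Greenway $87,500. Balance $163,400.
Balance split over remaining clients served 926: Lower Bridge 42,173.43 → $42,200; West Corridor 121,226.57 → $121,200.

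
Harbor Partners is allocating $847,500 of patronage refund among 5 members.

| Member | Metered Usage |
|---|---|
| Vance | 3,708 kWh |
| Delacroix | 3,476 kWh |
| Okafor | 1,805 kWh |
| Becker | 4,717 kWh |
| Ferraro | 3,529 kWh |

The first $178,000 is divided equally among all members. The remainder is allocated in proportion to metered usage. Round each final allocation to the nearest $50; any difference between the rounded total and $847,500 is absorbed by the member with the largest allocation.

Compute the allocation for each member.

Vance: $179,650 | Delacroix: $170,650 | Okafor: $105,700 | Becker: $218,800 | Ferraro: $172,700

Equal tier: $178,000 ÷ 5 = $35,600 apiece.
Remainder $669,500 by metered usage (total 17,235): Vance 144,038.64 → $144,050; Delacroix 135,026.52 → $135,050; Okafor 70,115.90 → $70,100; Becker 183,233.62 → $183,250; Ferraro 137,085.32 → $137,100.
Rounding difference −$50 on remainder applied to Becker.
Totals: Vance $35,600 + $144,050 = $179,650; Delacroix $35,600 + $135,050 = $170,650; Okafor $35,600 + $70,100 = $105,700; Becker $35,600 + $183,200 = $218,800; Ferraro $35,600 + $137,100 = $172,700.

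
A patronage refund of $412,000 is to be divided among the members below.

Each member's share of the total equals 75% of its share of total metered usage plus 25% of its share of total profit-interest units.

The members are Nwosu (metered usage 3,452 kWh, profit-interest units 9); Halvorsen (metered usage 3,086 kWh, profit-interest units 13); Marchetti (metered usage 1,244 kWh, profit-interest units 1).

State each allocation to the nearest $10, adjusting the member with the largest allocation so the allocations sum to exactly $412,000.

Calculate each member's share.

Nwosu: $177,370 | Halvorsen: $180,760 | Marchetti: $53,870

Totals — metered usage 7,782, profit-interest units 23.
Combined weights (75% metered usage + 25% profit-interest units): Nwosu 0.4305; Halvorsen 0.4387; Marchetti 0.1308.
Raw shares: Nwosu 177,372.97; Halvorsen 180,753.24; Marchetti 53,873.79.
At nearest $10: Nwosu $177,370; Halvorsen $180,750; Marchetti $53,870. Sum = $411,990.
Difference $412,000 − $411,990 = +$10 applied to largest allocation (Halvorsen): Halvorsen becomes $180,760.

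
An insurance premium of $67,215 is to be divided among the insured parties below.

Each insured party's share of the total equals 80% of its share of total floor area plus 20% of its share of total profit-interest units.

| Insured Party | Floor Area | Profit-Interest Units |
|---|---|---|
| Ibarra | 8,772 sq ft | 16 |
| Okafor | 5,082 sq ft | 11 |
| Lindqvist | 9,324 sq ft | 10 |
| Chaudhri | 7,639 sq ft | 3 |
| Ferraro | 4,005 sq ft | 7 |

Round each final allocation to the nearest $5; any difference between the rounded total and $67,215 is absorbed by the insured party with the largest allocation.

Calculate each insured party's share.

Totals — floor area 34,822, profit-interest units 47.
Blended shares (80% floor area + 20% profit-interest units): Ibarra 0.2696; Okafor 0.1636; Lindqvist 0.2568; Chaudhri 0.1883; Ferraro 0.1218.
Unrounded shares: Ibarra 18,122.03; Okafor 10,993.84; Lindqvist 17,258.30; Chaudhri 12,654.18; Ferraro 8,186.65.
At nearest $5: Ibarra $18,120; Okafor $10,995; Lindqvist $17,260; Chaudhri $12,655; Ferraro $8,185. Sum = $67,215.
No rounding difference to absorb.

Ibarra: $18,120; Okafor: $10,995; Lindqvist: $17,260; Chaudhri: $12,655; Ferraro: $8,185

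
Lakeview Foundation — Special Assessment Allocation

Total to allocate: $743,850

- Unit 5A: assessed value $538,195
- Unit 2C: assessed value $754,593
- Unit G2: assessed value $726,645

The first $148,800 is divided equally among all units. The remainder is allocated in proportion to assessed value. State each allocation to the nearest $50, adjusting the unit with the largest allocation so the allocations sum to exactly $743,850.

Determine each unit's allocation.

Unit 5A: $208,200 | Unit 2C: $271,950 | Unit G2: $263,700

$148,800 shared equally gives $49,600 per unit.
Remainder $595,050 by assessed value (total 2,019,433): Unit 5A 158,585.57 → $158,600; Unit 2C 222,349.82 → $222,350; Unit G2 214,114.61 → $214,100.
Totals: Unit 5A $49,600 + $158,600 = $208,200; Unit 2C $49,600 + $222,350 = $271,950; Unit G2 $49,600 + $214,100 = $263,700.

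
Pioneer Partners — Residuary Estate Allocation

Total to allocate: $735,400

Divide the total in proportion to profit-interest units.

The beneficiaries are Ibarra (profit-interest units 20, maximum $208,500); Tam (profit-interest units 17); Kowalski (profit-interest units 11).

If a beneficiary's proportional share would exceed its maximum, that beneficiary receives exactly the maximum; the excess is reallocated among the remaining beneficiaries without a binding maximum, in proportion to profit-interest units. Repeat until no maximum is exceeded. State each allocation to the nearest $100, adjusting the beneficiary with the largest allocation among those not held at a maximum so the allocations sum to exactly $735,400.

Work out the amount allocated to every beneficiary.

Profit-interest units total: 48.
Pro-rata shares before constraints: Ibarra 306,416.67; Tam 260,454.17; Kowalski 168,529.17.
Cap binds for Ibarra ($208,500); residual $526,900 reallocated over remaining profit-interest units 28.
Shares after redistribution: Tam 319,903.57 → $319,900; Kowalski 206,996.43 → $207,000.

Ibarra: $208,500 · Tam: $319,900 · Kowalski: $207,000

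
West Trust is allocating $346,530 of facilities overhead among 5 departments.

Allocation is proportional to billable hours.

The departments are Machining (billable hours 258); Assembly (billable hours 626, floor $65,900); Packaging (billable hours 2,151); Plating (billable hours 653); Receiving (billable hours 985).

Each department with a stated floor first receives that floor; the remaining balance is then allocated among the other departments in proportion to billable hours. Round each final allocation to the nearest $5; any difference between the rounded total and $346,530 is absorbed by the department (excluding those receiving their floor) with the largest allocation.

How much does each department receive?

Fund the minimums — Assembly $65,900. Remaining pool $280,630.
Remaining pool split over remaining billable hours 4,047: Machining 17,890.42 → $17,890; Packaging 149,156.20 → $149,155; Plating 45,280.80 → $45,280; Receiving 68,302.58 → $68,305.

Machining: $17,890; Assembly: $65,900; Packaging: $149,155; Plating: $45,280; Receiving: $68,305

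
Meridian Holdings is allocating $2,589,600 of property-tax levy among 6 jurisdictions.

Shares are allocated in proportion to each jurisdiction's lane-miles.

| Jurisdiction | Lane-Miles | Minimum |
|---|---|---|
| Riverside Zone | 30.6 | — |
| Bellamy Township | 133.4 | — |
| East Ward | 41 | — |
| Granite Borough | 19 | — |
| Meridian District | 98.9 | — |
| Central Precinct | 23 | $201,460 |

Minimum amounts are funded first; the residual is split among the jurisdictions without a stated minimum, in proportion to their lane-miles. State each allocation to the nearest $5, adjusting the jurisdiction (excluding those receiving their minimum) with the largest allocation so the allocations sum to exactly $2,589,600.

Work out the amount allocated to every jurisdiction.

Minimums first: Central Precinct $201,460. Residual $2,388,140.
Residual split over remaining lane-miles 322.9: Riverside Zone 226,314.91 → $226,315; Bellamy Township 986,614.67 → $986,615; East Ward 303,232.39 → $303,230; Granite Borough 140,522.33 → $140,520; Meridian District 731,455.70 → $731,455.
Rounding difference +$5 applied to Bellamy Township → $986,620.

Riverside Zone: $226,315 · Bellamy Township: $986,620 · East Ward: $303,230 · Granite Borough: $140,520 · Meridian District: $731,455 · Central Precinct: $201,460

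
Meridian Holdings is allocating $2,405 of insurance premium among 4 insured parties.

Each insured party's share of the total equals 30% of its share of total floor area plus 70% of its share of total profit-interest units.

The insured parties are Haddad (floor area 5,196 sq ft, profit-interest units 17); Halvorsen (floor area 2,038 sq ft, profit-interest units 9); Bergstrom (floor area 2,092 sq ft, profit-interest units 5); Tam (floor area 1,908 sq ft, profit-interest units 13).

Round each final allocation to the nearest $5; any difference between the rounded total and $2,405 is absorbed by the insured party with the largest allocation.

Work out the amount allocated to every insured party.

Haddad: $985; Halvorsen: $475; Bergstrom: $325; Tam: $620

Floor area total 11,234; profit-interest units total 44.
Combined weights (30% floor area + 70% profit-interest units): Haddad 0.4092; Halvorsen 0.1976; Bergstrom 0.1354; Tam 0.2578.
Proportional shares: Haddad 984.15; Halvorsen 475.24; Bergstrom 325.66; Tam 619.94.
At nearest $5: Haddad $985; Halvorsen $475; Bergstrom $325; Tam $620. Sum = $2,405.
Rounded total matches; no reconciliation needed.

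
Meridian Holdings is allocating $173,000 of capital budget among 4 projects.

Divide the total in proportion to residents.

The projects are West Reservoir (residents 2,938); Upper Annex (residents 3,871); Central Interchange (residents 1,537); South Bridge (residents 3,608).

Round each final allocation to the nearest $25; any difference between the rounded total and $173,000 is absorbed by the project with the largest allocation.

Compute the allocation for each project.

Residents total: 11,954.
Proportional shares: West Reservoir 2,938/11,954 × $173,000 = 42,519.16; Upper Annex 3,871/11,954 × $173,000 = 56,021.67; Central Interchange 1,537/11,954 × $173,000 = 22,243.68; South Bridge 3,608/11,954 × $173,000 = 52,215.49.
After rounding ($25): West Reservoir $42,525; Upper Annex $56,025; Central Interchange $22,250; South Bridge $52,225. Sum = $173,025.
Difference $173,000 − $173,025 = −$25 applied to largest allocation (Upper Annex): Upper Annex becomes $56,000.

West Reservoir: $42,525 · Upper Annex: $56,000 · Central Interchange: $22,250 · South Bridge: $52,225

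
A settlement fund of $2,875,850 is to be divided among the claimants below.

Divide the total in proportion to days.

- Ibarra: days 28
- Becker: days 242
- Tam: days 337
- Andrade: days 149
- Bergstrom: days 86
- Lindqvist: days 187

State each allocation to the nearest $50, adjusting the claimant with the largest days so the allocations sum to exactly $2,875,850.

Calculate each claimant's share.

Ibarra: $78,250; Becker: $676,350; Tam: $941,800; Andrade: $416,450; Bergstrom: $240,350; Lindqvist: $522,650

Sum of days: 1,029.
Unrounded shares: Ibarra 28/1,029 × $2,875,850 = 78,254.42; Becker 242/1,029 × $2,875,850 = 676,341.79; Tam 337/1,029 × $2,875,850 = 941,847.86; Andrade 149/1,029 × $2,875,850 = 416,425.32; Bergstrom 86/1,029 × $2,875,850 = 240,352.87; Lindqvist 187/1,029 × $2,875,850 = 522,627.75.
Rounded to nearest $50: Ibarra $78,250; Becker $676,350; Tam $941,850; Andrade $416,450; Bergstrom $240,350; Lindqvist $522,650. Sum = $2,875,900.
Difference $2,875,850 − $2,875,900 = −$50 applied to largest days (Tam): Tam becomes $941,800.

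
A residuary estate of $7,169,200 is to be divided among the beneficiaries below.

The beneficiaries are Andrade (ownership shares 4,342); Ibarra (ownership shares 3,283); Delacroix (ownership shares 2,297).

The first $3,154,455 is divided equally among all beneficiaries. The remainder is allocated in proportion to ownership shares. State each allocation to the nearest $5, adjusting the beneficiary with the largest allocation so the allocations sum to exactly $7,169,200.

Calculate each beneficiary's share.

Andrade: $2,808,395 · Ibarra: $2,379,885 · Delacroix: $1,980,920

First tranche $3,154,455 split equally: $1,051,485 each.
Remainder $4,014,745 by ownership shares (total 9,922): Andrade 1,756,906.15 → $1,756,905; Ibarra 1,328,402.32 → $1,328,400; Delacroix 929,436.53 → $929,435.
Rounding difference +$5 on remainder applied to Andrade.
Totals: Andrade $1,051,485 + $1,756,910 = $2,808,395; Ibarra $1,051,485 + $1,328,400 = $2,379,885; Delacroix $1,051,485 + $929,435 = $1,980,920.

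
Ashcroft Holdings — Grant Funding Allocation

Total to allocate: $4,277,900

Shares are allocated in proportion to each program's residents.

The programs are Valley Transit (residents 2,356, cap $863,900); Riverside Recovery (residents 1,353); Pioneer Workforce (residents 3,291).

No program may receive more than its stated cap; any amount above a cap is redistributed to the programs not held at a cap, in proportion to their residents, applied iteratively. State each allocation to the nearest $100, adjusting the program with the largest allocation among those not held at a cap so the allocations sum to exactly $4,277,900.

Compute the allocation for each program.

Valley Transit: $863,900 · Riverside Recovery: $994,600 · Pioneer Workforce: $2,419,400

Combined residents = 7,000.
Proportional shares (ignoring caps): Valley Transit 1,439,818.91; Riverside Recovery 826,856.96; Pioneer Workforce 2,011,224.13.
Capped: Valley Transit ($863,900); remaining pool $3,414,000 reallocated over remaining residents 4,644.
Remaining shares: Riverside Recovery 994,647.29 → $994,600; Pioneer Workforce 2,419,352.71 → $2,419,400.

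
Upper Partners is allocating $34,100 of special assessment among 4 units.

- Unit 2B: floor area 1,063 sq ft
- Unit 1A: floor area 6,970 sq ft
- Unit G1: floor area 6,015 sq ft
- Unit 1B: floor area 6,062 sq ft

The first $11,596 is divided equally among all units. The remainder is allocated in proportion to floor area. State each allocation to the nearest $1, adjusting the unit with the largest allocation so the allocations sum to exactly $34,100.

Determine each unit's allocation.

Unit 2B: $4,089; Unit 1A: $10,698; Unit G1: $9,630; Unit 1B: $9,683

Equal tier: $11,596 ÷ 4 = $2,899 apiece.
Remainder $22,504 by floor area (total 20,110): Unit 2B 1,189.55 → $1,190; Unit 1A 7,799.75 → $7,800; Unit G1 6,731.06 → $6,731; Unit 1B 6,783.65 → $6,784.
Rounding difference −$1 on remainder applied to Unit 1A.
Totals: Unit 2B $2,899 + $1,190 = $4,089; Unit 1A $2,899 + $7,799 = $10,698; Unit G1 $2,899 + $6,731 = $9,630; Unit 1B $2,899 + $6,784 = $9,683.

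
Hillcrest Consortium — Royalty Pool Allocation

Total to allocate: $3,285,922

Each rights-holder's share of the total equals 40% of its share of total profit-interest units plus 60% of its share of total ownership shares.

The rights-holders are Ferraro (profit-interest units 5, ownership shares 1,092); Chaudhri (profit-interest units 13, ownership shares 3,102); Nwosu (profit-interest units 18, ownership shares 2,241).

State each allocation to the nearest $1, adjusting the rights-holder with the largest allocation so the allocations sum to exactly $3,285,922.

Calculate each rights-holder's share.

Ferraro: $517,118 · Chaudhri: $1,425,023 · Nwosu: $1,343,781

Totals — profit-interest units 36, ownership shares 6,435.
Blended shares (40% profit-interest units + 60% ownership shares): Ferraro 0.1574; Chaudhri 0.4337; Nwosu 0.4090.
Raw shares: Ferraro 517,117.83; Chaudhri 1,425,022.93; Nwosu 1,343,781.25.
At nearest $1: Ferraro $517,118; Chaudhri $1,425,023; Nwosu $1,343,781. Sum = $3,285,922.
Sum already equals the total — no adjustment.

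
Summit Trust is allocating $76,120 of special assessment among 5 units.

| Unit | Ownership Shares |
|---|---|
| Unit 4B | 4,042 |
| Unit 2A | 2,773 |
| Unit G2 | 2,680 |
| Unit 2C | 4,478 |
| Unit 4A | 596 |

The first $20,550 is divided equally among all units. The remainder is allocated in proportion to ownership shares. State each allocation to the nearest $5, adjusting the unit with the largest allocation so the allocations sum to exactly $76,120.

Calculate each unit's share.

First tranche $20,550 split equally: $4,110 each.
Remainder $55,570 by ownership shares (total 14,569): Unit 4B 15,417.25 → $15,415; Unit 2A 10,576.95 → $10,575; Unit G2 10,222.23 → $10,220; Unit 2C 17,080.27 → $17,080; Unit 4A 2,273.30 → $2,275.
Rounding difference +$5 on remainder applied to Unit 2C.
Totals: Unit 4B $4,110 + $15,415 = $19,525; Unit 2A $4,110 + $10,575 = $14,685; Unit G2 $4,110 + $10,220 = $14,330; Unit 2C $4,110 + $17,085 = $21,195; Unit 4A $4,110 + $2,275 = $6,385.

Unit 4B: $19,525 · Unit 2A: $14,685 · Unit G2: $14,330 · Unit 2C: $21,195 · Unit 4A: $6,385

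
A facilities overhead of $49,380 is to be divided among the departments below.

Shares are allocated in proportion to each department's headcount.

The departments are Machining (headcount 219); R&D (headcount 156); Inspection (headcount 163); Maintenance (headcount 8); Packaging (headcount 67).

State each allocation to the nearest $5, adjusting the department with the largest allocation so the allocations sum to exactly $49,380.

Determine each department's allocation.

Machining: $17,645 · R&D: $12,565 · Inspection: $13,130 · Maintenance: $645 · Packaging: $5,395

Headcount total: 613.
Pro-rata amounts: Machining 219/613 × $49,380 = 17,641.47; R&D 156/613 × $49,380 = 12,566.53; Inspection 163/613 × $49,380 = 13,130.41; Maintenance 8/613 × $49,380 = 644.44; Packaging 67/613 × $49,380 = 5,397.16.
At nearest $5: Machining $17,640; R&D $12,565; Inspection $13,130; Maintenance $645; Packaging $5,395. Sum = $49,375.
Difference $49,380 − $49,375 = +$5 applied to largest allocation (Machining): Machining becomes $17,645.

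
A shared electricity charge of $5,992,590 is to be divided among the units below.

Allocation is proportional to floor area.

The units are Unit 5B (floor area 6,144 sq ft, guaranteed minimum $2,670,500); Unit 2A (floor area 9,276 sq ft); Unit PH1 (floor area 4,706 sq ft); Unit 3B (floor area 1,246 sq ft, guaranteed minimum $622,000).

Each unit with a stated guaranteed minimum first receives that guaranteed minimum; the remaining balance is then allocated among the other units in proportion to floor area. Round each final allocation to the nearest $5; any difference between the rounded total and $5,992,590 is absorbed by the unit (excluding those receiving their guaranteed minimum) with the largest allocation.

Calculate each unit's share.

Minimums first: Unit 5B $2,670,500; Unit 3B $622,000. Residual $2,700,090.
Residual split over remaining floor area 13,982: Unit 2A 1,791,305.60 → $1,791,305; Unit PH1 908,784.40 → $908,785.

Unit 5B: $2,670,500 | Unit 2A: $1,791,305 | Unit PH1: $908,785 | Unit 3B: $622,000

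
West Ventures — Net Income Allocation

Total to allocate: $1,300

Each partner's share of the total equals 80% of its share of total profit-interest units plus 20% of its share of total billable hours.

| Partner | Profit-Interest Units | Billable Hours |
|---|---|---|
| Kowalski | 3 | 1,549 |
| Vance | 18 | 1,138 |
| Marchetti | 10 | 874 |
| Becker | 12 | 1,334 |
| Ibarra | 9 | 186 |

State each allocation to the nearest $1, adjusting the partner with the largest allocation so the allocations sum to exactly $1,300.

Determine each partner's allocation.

Kowalski: $139 · Vance: $418 · Marchetti: $245 · Becker: $308 · Ibarra: $190

Totals — profit-interest units 52, billable hours 5,081.
Composite weights (80% profit-interest units + 20% billable hours): Kowalski 0.1071; Vance 0.3217; Marchetti 0.1882; Becker 0.2371; Ibarra 0.1458.
Unrounded shares: Kowalski 139.26; Vance 418.23; Marchetti 244.72; Becker 308.26; Ibarra 189.52.
Rounded to nearest $1: Kowalski $139; Vance $418; Marchetti $245; Becker $308; Ibarra $190. Sum = $1,300.
Sum already equals the total — no adjustment.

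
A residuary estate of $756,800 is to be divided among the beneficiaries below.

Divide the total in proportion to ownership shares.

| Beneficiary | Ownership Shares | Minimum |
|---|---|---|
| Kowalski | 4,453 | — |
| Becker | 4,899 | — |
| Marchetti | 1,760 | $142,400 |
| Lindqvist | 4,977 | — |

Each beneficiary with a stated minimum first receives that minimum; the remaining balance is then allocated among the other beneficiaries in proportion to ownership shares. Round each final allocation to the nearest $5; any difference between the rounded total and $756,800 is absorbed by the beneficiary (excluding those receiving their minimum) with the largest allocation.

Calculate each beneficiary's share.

Minimums first: Marchetti $142,400. Residual $614,400.
Residual split over remaining ownership shares 14,329: Kowalski 190,936.09 → $190,935; Becker 210,059.71 → $210,060; Lindqvist 213,404.20 → $213,405.

Kowalski: $190,935; Becker: $210,060; Marchetti: $142,400; Lindqvist: $213,405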